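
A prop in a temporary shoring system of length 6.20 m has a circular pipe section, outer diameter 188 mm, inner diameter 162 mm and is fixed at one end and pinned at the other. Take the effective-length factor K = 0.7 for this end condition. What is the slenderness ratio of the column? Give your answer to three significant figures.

d_o = 188 mm, d_i = 162 mm
I = π(d_o⁴ − d_i⁴)/64 = π(188⁴ − 162.0⁴)/64 = 2.751×10^7 mm⁴
A = 7.147×10^3 mm²;  r_min = √(I/A) = √(2.751×10^7/7.147×10^3) = 62.04 mm
L_e = K·L = 0.7 × 6.20 m = 4.340 m = 4340.0 mm
λ = L_e / r_min = 4340.0 / 62.04 = 70.0

λ ≈ 70.0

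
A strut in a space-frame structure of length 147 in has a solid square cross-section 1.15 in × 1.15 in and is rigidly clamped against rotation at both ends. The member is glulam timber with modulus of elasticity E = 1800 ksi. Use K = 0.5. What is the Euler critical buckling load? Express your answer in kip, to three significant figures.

P_cr ≈ 0.479 kip

I = a⁴/12 = 1.15⁴/12 = 0.1458 in⁴
Effective length L_e = K·L = 0.5 × 147 = 73.50 in
P_cr = π²EI / L_e² = π² × 1800×10³ × 0.1458 / 73.50² = 479.3 lb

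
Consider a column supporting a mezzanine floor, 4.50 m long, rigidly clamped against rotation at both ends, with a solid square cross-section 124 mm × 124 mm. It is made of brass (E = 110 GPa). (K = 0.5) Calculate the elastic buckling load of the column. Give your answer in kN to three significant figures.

I = a⁴/12 = 124⁴/12 = 1.970×10^7 mm⁴
I = 1.970×10^7 mm⁴ = 1.970×10^-5 m⁴
Effective length L_e = K·L = 0.5 × 4.50 = 2.250 m
P_cr = π²EI / L_e² = π² × 110×10⁹ × 1.970×10^-5 / 2.250² = 4.225×10^6 N

P_cr ≈ 4230 kN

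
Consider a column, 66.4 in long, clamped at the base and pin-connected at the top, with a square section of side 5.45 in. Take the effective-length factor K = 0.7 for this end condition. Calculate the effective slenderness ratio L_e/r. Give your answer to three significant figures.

λ ≈ 29.5

For a square r = a/√12 = 5.45/√12 = 1.573 in
L_e = K·L = 0.7 × 66.4 = 46.48 in
λ = L_e / r_min = 46.480 / 1.573 = 29.5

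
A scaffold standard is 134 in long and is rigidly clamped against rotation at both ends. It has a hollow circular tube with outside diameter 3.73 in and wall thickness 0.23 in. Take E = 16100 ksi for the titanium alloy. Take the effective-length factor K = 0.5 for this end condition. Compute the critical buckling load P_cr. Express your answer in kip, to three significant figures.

Inner diameter d_i = 3.73 − 2×0.23 = 3.270 in
I = π(d_o⁴ − d_i⁴)/64 = π(3.73⁴ − 3.270⁴)/64 = 3.889 in⁴
Effective length L_e = K·L = 0.5 × 134 = 67.00 in
P_cr = π²EI / L_e² = π² × 16100×10³ × 3.889 / 67.00² = 1.377×10^5 lb

P_cr ≈ 138 kip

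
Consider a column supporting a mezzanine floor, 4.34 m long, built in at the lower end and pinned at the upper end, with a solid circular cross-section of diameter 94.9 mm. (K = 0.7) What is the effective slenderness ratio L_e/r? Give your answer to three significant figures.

For a solid circle r = d/4 = 94.9/4 = 23.72 mm
L_e = K·L = 0.7 × 4.34 m = 3.038 m = 3038.0 mm
λ = L_e / r_min = 3038.0 / 23.72 = 128

λ ≈ 128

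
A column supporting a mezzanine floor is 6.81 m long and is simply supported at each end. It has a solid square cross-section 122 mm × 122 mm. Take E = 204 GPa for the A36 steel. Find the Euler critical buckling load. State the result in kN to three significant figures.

I = a⁴/12 = 122⁴/12 = 1.846×10^7 mm⁴
I = 1.846×10^7 mm⁴ = 1.846×10^-5 m⁴
Effective length L_e = K·L = 1 × 6.81 = 6.810 m
P_cr = π²EI / L_e² = π² × 204×10⁹ × 1.846×10^-5 / 6.810² = 8.015×10^5 N

P_cr ≈ 801 kN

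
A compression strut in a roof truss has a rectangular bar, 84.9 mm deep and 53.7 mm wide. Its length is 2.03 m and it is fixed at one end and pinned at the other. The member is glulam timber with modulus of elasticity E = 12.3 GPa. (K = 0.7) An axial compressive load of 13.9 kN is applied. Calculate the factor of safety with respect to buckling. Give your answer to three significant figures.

n ≈ 4.74

Buckling occurs about the weak axis: I_min = h·b³/12 with b = 53.7 mm (the shorter side).
I_min = 84.9×53.7³/12 = 1.096×10^6 mm⁴
I = 1.096×10^6 mm⁴ = 1.096×10^-6 m⁴
Effective length L_e = K·L = 0.7 × 2.03 = 1.421 m
P_cr = π²EI / L_e² = π² × 12.3×10⁹ × 1.096×10^-6 / 1.421² = 6.587×10^4 N
Factor of safety n = P_cr / P = 65.867 / 13.9 = 4.74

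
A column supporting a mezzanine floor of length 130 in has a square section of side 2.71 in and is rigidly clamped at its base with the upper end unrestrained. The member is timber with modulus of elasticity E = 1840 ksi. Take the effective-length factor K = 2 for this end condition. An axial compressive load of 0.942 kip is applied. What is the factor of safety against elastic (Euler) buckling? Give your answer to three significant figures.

I = a⁴/12 = 2.71⁴/12 = 4.495 in⁴
Effective length L_e = K·L = 2 × 130 = 260.0 in
P_cr = π²EI / L_e² = π² × 1840×10³ × 4.495 / 260.0² = 1.207×10^3 lb
Factor of safety n = P_cr / P = 1.2074 / 0.942 = 1.28

n ≈ 1.28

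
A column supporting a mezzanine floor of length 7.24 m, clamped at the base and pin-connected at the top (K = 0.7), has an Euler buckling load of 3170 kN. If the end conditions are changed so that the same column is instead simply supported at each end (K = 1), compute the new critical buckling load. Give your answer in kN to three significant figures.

P_cr ≈ 1550 kN

P_cr ∝ 1/K², so P_cr,new = P_cr,old × (K_old/K_new)² = 3170 × (0.7/1)²
= 3170 × 0.4900 = 1550 kN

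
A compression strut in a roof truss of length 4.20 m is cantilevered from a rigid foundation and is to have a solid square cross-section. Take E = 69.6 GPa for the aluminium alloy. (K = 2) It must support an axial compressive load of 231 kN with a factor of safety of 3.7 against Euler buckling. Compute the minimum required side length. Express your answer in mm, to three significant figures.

a ≈ 180 mm

Required P_cr = n·P = 3.7 × 231 = 854.7 kN
L_e = K·L = 2 × 4.20 = 8.400 m
Required I = P_cr·L_e²/(π²E) = 8.547×10^5 × 8.400² / (π² × 6.96×10^10) = 8.779×10^-5 m⁴
I_req = 8.779×10^7 mm⁴
Solid square: I = a⁴/12  ⇒  a = (12I)^(1/4) = (12×8.779×10^7)^(1/4) = 180 mm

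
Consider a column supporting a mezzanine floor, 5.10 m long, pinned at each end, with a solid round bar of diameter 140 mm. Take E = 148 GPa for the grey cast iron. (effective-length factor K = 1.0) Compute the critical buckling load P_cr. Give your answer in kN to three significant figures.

P_cr ≈ 1060 kN

I = πd⁴/64 = π×140⁴/64 = 1.886×10^7 mm⁴
I = 1.886×10^7 mm⁴ = 1.886×10^-5 m⁴
Effective length L_e = K·L = 1 × 5.10 = 5.100 m
P_cr = π²EI / L_e² = π² × 148×10⁹ × 1.886×10^-5 / 5.100² = 1.059×10^6 N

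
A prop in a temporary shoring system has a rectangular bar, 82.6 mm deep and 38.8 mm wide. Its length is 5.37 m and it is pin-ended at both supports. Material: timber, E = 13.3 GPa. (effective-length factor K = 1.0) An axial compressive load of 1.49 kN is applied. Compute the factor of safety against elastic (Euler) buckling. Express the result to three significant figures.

n ≈ 1.23

Buckling occurs about the weak axis: I_min = h·b³/12 with b = 38.8 mm (the shorter side).
I_min = 82.6×38.8³/12 = 4.021×10^5 mm⁴
I = 4.021×10^5 mm⁴ = 4.021×10^-7 m⁴
Effective length L_e = K·L = 1 × 5.37 = 5.370 m
P_cr = π²EI / L_e² = π² × 13.3×10⁹ × 4.021×10^-7 / 5.370² = 1.830×10^3 N
Factor of safety n = P_cr / P = 1.8302 / 1.49 = 1.23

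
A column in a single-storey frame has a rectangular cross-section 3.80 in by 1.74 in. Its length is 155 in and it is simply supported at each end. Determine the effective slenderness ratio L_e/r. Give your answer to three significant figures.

λ ≈ 309

Buckling occurs about the weak axis: I_min = h·b³/12 with b = 1.74 in (the shorter side).
I_min = 3.80×1.74³/12 = 1.668 in⁴
A = 6.612 in²;  r_min = √(I/A) = √(1.668/6.612) = 0.5023 in
L_e = K·L = 1 × 155 = 155.0 in
λ = L_e / r_min = 155.00 / 0.5023 = 309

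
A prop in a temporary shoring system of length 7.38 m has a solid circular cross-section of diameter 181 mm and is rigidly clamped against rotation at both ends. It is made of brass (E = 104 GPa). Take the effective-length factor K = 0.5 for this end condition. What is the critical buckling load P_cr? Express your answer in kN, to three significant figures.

P_cr ≈ 3970 kN

I = πd⁴/64 = π×181⁴/64 = 5.268×10^7 mm⁴
I = 5.268×10^7 mm⁴ = 5.268×10^-5 m⁴
Effective length L_e = K·L = 0.5 × 7.38 = 3.690 m
P_cr = π²EI / L_e² = π² × 104×10⁹ × 5.268×10^-5 / 3.690² = 3.972×10^6 N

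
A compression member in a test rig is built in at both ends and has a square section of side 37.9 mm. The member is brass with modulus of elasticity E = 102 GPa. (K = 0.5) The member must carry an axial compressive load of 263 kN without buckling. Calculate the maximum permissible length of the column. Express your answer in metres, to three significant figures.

L_max ≈ 1.62 m

I = a⁴/12 = 37.9⁴/12 = 1.719×10^5 mm⁴
I = 1.719×10^-7 m⁴
At the buckling limit P_cr = P = 2.630×10^5 N
From P_cr = π²EI/(K·L)²:  L = (1/K)·√(π²EI/P_cr) = (1/0.5)·√(π²×1.02×10^11×1.719×10^-7/2.630×10^5)
L = 1.62 m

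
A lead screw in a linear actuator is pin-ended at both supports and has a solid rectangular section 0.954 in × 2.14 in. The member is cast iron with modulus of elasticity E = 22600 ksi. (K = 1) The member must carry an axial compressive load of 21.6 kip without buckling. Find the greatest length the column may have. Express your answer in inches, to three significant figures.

L_max ≈ 40.0 in

Buckling occurs about the weak axis: I_min = h·b³/12 with b = 0.954 in (the shorter side).
I_min = 2.14×0.954³/12 = 0.1548 in⁴
At the buckling limit P_cr = P = 2.160×10^4 lb
From P_cr = π²EI/(K·L)²:  L = (1/K)·√(π²EI/P_cr) = (1/1)·√(π²×2.26×10^7×0.1548/2.160×10^4)
L = 40.0 in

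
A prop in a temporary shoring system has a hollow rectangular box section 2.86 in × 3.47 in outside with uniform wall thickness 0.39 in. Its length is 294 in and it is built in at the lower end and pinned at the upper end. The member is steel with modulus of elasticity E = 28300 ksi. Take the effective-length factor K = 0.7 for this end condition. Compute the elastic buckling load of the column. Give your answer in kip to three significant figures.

Inner dimensions: h_i = 3.47 − 2×0.39 = 2.690 in, b_i = 2.86 − 2×0.39 = 2.080 in
Weak-axis I_min = (h_o·b_o³ − h_i·b_i³)/12 with b_o = 2.86, b_i = 2.080 in (shorter outer/inner sides).
I_min = (3.47×2.86³ − 2.690×2.080³)/12 = 4.747 in⁴
Effective length L_e = K·L = 0.7 × 294 = 205.8 in
P_cr = π²EI / L_e² = π² × 28300×10³ × 4.747 / 205.8² = 3.131×10^4 lb

P_cr ≈ 31.3 kip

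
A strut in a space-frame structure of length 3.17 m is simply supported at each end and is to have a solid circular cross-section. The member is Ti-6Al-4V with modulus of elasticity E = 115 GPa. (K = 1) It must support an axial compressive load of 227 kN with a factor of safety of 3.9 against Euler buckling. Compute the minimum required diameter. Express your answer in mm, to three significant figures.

Required P_cr = n·P = 3.9 × 227 = 885.3 kN
L_e = K·L = 1 × 3.17 = 3.170 m
Required I = P_cr·L_e²/(π²E) = 8.853×10^5 × 3.170² / (π² × 1.15×10^11) = 7.838×10^-6 m⁴
I_req = 7.838×10^6 mm⁴
Solid circle: I = πd⁴/64  ⇒  d = (64I/π)^(1/4) = (64×7.838×10^6/π)^(1/4) = 112 mm

d ≈ 112 mm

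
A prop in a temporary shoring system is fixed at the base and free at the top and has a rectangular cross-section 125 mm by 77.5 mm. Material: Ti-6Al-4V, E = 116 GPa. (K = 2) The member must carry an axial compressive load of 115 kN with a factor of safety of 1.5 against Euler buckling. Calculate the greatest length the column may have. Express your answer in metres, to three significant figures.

Buckling occurs about the weak axis: I_min = h·b³/12 with b = 77.5 mm (the shorter side).
I_min = 125×77.5³/12 = 4.849×10^6 mm⁴
I = 4.849×10^-6 m⁴
Required critical load P_cr = n·P = 1.5 × 115 = 172.5 kN = 1.725×10^5 N
From P_cr = π²EI/(K·L)²:  L = (1/K)·√(π²EI/P_cr) = (1/2)·√(π²×1.16×10^11×4.849×10^-6/1.725×10^5)
L = 2.84 m

L_max ≈ 2.84 m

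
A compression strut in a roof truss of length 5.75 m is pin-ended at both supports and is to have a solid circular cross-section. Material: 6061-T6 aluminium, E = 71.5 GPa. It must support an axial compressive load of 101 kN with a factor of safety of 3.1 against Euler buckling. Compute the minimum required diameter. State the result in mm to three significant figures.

Required P_cr = n·P = 3.1 × 101 = 313.1 kN
L_e = K·L = 1 × 5.75 = 5.750 m
Required I = P_cr·L_e²/(π²E) = 3.131×10^5 × 5.750² / (π² × 7.15×10^10) = 1.467×10^-5 m⁴
I_req = 1.467×10^7 mm⁴
Solid circle: I = πd⁴/64  ⇒  d = (64I/π)^(1/4) = (64×1.467×10^7/π)^(1/4) = 131 mm

d ≈ 131 mm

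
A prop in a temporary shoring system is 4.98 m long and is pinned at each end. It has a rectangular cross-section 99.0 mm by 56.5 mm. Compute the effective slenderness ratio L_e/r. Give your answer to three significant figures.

λ ≈ 305

Buckling occurs about the weak axis: I_min = h·b³/12 with b = 56.5 mm (the shorter side).
I_min = 99.0×56.5³/12 = 1.488×10^6 mm⁴
A = 5.593×10^3 mm²;  r_min = √(I/A) = √(1.488×10^6/5.593×10^3) = 16.31 mm
L_e = K·L = 1 × 4.98 m = 4.980 m = 4980.0 mm
λ = L_e / r_min = 4980.0 / 16.31 = 305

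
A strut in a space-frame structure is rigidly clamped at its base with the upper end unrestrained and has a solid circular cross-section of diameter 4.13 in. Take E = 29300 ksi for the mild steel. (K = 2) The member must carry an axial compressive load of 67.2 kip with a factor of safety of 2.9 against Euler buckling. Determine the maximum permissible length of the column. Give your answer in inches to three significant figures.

L_max ≈ 72.8 in

I = πd⁴/64 = π×4.13⁴/64 = 14.28 in⁴
Required critical load P_cr = n·P = 2.9 × 67.2 = 194.9 kip = 1.949×10^5 lb
From P_cr = π²EI/(K·L)²:  L = (1/K)·√(π²EI/P_cr) = (1/2)·√(π²×2.93×10^7×14.28/1.949×10^5)
L = 72.8 in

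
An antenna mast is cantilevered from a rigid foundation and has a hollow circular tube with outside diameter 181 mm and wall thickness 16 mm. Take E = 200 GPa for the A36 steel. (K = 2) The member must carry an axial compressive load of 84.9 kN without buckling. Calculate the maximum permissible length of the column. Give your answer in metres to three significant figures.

L_max ≈ 12.9 m

Inner diameter d_i = 181 − 2×16 = 149.0 mm
I = π(d_o⁴ − d_i⁴)/64 = π(181⁴ − 149.0⁴)/64 = 2.849×10^7 mm⁴
I = 2.849×10^-5 m⁴
At the buckling limit P_cr = P = 8.490×10^4 N
From P_cr = π²EI/(K·L)²:  L = (1/K)·√(π²EI/P_cr) = (1/2)·√(π²×2.00×10^11×2.849×10^-5/8.490×10^4)
L = 12.9 m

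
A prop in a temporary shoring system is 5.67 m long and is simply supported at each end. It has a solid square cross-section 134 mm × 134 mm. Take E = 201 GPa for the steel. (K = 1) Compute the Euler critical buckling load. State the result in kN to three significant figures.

P_cr ≈ 1660 kN

I = a⁴/12 = 134⁴/12 = 2.687×10^7 mm⁴
I = 2.687×10^7 mm⁴ = 2.687×10^-5 m⁴
Effective length L_e = K·L = 1 × 5.67 = 5.670 m
P_cr = π²EI / L_e² = π² × 201×10⁹ × 2.687×10^-5 / 5.670² = 1.658×10^6 N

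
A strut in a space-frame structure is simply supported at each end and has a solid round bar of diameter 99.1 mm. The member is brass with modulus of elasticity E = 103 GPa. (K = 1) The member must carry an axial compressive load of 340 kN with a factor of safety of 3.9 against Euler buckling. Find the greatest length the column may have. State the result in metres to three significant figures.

L_max ≈ 1.91 m

I = πd⁴/64 = π×99.1⁴/64 = 4.734×10^6 mm⁴
I = 4.734×10^-6 m⁴
Required critical load P_cr = n·P = 3.9 × 340 = 1326 kN = 1.326×10^6 N
From P_cr = π²EI/(K·L)²:  L = (1/K)·√(π²EI/P_cr) = (1/1)·√(π²×1.03×10^11×4.734×10^-6/1.326×10^6)
L = 1.91 m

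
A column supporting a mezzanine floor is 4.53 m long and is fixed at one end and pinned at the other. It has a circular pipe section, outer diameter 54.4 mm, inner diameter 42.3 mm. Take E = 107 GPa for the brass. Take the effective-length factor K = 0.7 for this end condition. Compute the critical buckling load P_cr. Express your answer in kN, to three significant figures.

d_o = 54.4 mm, d_i = 42.3 mm
I = π(d_o⁴ − d_i⁴)/64 = π(54.4⁴ − 42.30⁴)/64 = 2.727×10^5 mm⁴
I = 2.727×10^5 mm⁴ = 2.727×10^-7 m⁴
Effective length L_e = K·L = 0.7 × 4.53 = 3.171 m
P_cr = π²EI / L_e² = π² × 107×10⁹ × 2.727×10^-7 / 3.171² = 2.864×10^4 N

P_cr ≈ 28.6 kN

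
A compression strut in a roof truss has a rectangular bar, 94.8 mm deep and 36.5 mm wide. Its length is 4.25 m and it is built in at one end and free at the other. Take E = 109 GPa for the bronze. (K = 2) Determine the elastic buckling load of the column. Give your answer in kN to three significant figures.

P_cr ≈ 5.72 kN

Buckling occurs about the weak axis: I_min = h·b³/12 with b = 36.5 mm (the shorter side).
I_min = 94.8×36.5³/12 = 3.842×10^5 mm⁴
I = 3.842×10^5 mm⁴ = 3.842×10^-7 m⁴
Effective length L_e = K·L = 2 × 4.25 = 8.500 m
P_cr = π²EI / L_e² = π² × 109×10⁹ × 3.842×10^-7 / 8.500² = 5.720×10^3 N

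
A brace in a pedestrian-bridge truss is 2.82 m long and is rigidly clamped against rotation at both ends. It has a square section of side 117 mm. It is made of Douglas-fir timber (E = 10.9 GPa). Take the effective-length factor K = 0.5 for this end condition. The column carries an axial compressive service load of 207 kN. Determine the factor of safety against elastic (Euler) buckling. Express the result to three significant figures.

n ≈ 4.08

I = a⁴/12 = 117⁴/12 = 1.562×10^7 mm⁴
I = 1.562×10^7 mm⁴ = 1.562×10^-5 m⁴
Effective length L_e = K·L = 0.5 × 2.82 = 1.410 m
P_cr = π²EI / L_e² = π² × 10.9×10⁹ × 1.562×10^-5 / 1.410² = 8.450×10^5 N
Factor of safety n = P_cr / P = 844.99 / 207 = 4.08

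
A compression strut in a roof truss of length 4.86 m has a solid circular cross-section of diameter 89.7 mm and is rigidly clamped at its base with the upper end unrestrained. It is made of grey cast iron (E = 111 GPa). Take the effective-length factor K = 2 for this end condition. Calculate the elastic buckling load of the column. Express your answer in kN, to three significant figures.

P_cr ≈ 36.8 kN

I = πd⁴/64 = π×89.7⁴/64 = 3.178×10^6 mm⁴
I = 3.178×10^6 mm⁴ = 3.178×10^-6 m⁴
Effective length L_e = K·L = 2 × 4.86 = 9.720 m
P_cr = π²EI / L_e² = π² × 111×10⁹ × 3.178×10^-6 / 9.720² = 3.685×10^4 N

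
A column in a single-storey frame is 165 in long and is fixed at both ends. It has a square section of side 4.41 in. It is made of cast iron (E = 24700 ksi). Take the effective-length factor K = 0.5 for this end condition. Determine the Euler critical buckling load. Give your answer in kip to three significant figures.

P_cr ≈ 1130 kip

I = a⁴/12 = 4.41⁴/12 = 31.52 in⁴
Effective length L_e = K·L = 0.5 × 165 = 82.50 in
P_cr = π²EI / L_e² = π² × 24700×10³ × 31.52 / 82.50² = 1.129×10^6 lb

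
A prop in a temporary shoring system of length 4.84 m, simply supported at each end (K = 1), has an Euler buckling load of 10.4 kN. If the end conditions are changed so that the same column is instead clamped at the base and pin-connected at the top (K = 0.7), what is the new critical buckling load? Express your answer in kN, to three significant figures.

P_cr ∝ 1/K², so P_cr,new = P_cr,old × (K_old/K_new)² = 10.4 × (1/0.7)²
= 10.4 × 2.041 = 21.2 kN

P_cr ≈ 21.2 kN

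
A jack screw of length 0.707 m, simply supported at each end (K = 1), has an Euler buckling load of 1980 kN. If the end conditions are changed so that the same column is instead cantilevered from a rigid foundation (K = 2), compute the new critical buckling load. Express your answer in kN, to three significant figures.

P_cr ≈ 495 kN

P_cr ∝ 1/K², so P_cr,new = P_cr,old × (K_old/K_new)² = 1980 × (1/2)²
= 1980 × 0.2500 = 495 kN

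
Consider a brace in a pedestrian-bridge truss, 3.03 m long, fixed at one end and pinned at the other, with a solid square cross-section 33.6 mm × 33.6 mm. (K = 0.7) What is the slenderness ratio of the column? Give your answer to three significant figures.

λ ≈ 219

I = a⁴/12 = 33.6⁴/12 = 1.062×10^5 mm⁴
A = 1.129×10^3 mm²;  r_min = √(I/A) = √(1.062×10^5/1.129×10^3) = 9.699 mm
L_e = K·L = 0.7 × 3.03 m = 2.121 m = 2121.0 mm
λ = L_e / r_min = 2121.0 / 9.699 = 219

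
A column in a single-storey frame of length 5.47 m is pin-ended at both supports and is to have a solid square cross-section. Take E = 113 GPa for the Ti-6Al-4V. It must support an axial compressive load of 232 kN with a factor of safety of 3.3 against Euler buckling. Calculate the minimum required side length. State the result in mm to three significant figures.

a ≈ 125 mm

Required P_cr = n·P = 3.3 × 232 = 765.6 kN
L_e = K·L = 1 × 5.47 = 5.470 m
Required I = P_cr·L_e²/(π²E) = 7.656×10^5 × 5.470² / (π² × 1.13×10^11) = 2.054×10^-5 m⁴
I_req = 2.054×10^7 mm⁴
Solid square: I = a⁴/12  ⇒  a = (12I)^(1/4) = (12×2.054×10^7)^(1/4) = 125 mm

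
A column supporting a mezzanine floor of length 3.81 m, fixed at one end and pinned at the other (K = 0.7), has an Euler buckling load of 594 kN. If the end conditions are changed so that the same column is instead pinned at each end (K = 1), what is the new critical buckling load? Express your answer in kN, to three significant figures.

P_cr ∝ 1/K², so P_cr,new = P_cr,old × (K_old/K_new)² = 594 × (0.7/1)²
= 594 × 0.4900 = 291 kN

P_cr ≈ 291 kN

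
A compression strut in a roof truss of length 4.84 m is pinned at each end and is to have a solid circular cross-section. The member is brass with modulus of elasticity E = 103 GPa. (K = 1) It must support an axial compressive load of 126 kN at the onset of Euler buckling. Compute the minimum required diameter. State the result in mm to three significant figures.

L_e = K·L = 1 × 4.84 = 4.840 m
Required I = P_cr·L_e²/(π²E) = 1.260×10^5 × 4.840² / (π² × 1.03×10^11) = 2.904×10^-6 m⁴
I_req = 2.904×10^6 mm⁴
Solid circle: I = πd⁴/64  ⇒  d = (64I/π)^(1/4) = (64×2.904×10^6/π)^(1/4) = 87.7 mm

d ≈ 87.7 mm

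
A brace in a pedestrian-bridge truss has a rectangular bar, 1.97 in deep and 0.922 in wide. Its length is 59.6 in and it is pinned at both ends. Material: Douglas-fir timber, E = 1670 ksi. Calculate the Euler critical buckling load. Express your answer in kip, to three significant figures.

Buckling occurs about the weak axis: I_min = h·b³/12 with b = 0.922 in (the shorter side).
I_min = 1.97×0.922³/12 = 0.1287 in⁴
Effective length L_e = K·L = 1 × 59.6 = 59.60 in
P_cr = π²EI / L_e² = π² × 1670×10³ × 0.1287 / 59.60² = 597.0 lb

P_cr ≈ 0.597 kip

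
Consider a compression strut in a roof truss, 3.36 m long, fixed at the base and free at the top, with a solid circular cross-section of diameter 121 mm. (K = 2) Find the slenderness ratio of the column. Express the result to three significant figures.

λ ≈ 222

For a solid circle r = d/4 = 121/4 = 30.25 mm
L_e = K·L = 2 × 3.36 m = 6.720 m = 6720.0 mm
λ = L_e / r_min = 6720.0 / 30.25 = 222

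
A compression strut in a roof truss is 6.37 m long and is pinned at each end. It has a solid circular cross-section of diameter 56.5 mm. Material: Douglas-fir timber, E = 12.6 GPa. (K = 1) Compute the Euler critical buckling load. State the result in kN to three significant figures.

P_cr ≈ 1.53 kN

I = πd⁴/64 = π×56.5⁴/64 = 5.002×10^5 mm⁴
I = 5.002×10^5 mm⁴ = 5.002×10^-7 m⁴
Effective length L_e = K·L = 1 × 6.37 = 6.370 m
P_cr = π²EI / L_e² = π² × 12.6×10⁹ × 5.002×10^-7 / 6.370² = 1.533×10^3 N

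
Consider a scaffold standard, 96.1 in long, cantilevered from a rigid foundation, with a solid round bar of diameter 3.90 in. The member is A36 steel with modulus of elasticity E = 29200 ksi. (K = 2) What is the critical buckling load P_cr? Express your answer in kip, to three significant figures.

I = πd⁴/64 = π×3.90⁴/64 = 11.36 in⁴
Effective length L_e = K·L = 2 × 96.1 = 192.2 in
P_cr = π²EI / L_e² = π² × 29200×10³ × 11.36 / 192.2² = 8.859×10^4 lb

P_cr ≈ 88.6 kip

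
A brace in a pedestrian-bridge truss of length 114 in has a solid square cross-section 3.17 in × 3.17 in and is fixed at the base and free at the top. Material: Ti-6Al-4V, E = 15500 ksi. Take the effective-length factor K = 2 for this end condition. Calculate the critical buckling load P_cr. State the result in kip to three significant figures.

I = a⁴/12 = 3.17⁴/12 = 8.415 in⁴
Effective length L_e = K·L = 2 × 114 = 228.0 in
P_cr = π²EI / L_e² = π² × 15500×10³ × 8.415 / 228.0² = 2.476×10^4 lb

P_cr ≈ 24.8 kip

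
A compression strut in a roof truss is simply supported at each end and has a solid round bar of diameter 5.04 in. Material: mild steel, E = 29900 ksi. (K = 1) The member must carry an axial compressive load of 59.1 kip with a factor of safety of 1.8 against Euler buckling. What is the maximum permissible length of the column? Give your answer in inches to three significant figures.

I = πd⁴/64 = π×5.04⁴/64 = 31.67 in⁴
Required critical load P_cr = n·P = 1.8 × 59.1 = 106.4 kip = 1.064×10^5 lb
From P_cr = π²EI/(K·L)²:  L = (1/K)·√(π²EI/P_cr) = (1/1)·√(π²×2.99×10^7×31.67/1.064×10^5)
L = 296 in

L_max ≈ 296 in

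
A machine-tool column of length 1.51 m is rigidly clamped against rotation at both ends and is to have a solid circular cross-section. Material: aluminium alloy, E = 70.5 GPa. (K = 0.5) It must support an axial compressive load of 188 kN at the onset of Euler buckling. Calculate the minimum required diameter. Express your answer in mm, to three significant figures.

L_e = K·L = 0.5 × 1.51 = 0.7550 m
Required I = P_cr·L_e²/(π²E) = 1.880×10^5 × 0.7550² / (π² × 7.05×10^10) = 1.540×10^-7 m⁴
I_req = 1.540×10^5 mm⁴
Solid circle: I = πd⁴/64  ⇒  d = (64I/π)^(1/4) = (64×1.540×10^5/π)^(1/4) = 42.1 mm

d ≈ 42.1 mm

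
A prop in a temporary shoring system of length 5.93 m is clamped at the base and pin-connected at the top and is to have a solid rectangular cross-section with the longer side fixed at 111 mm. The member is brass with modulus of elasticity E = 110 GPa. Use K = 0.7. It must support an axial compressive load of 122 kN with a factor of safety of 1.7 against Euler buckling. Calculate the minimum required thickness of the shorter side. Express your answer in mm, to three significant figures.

b ≈ 70.9 mm

Required P_cr = n·P = 1.7 × 122 = 207.4 kN
L_e = K·L = 0.7 × 5.93 = 4.151 m
Required I = P_cr·L_e²/(π²E) = 2.074×10^5 × 4.151² / (π² × 1.10×10^11) = 3.292×10^-6 m⁴
I_req = 3.292×10^6 mm⁴
Rectangle, weak axis: I_min = h·b³/12 with h = 111 mm fixed  ⇒  b = (12I/h)^(1/3) = 70.9 mm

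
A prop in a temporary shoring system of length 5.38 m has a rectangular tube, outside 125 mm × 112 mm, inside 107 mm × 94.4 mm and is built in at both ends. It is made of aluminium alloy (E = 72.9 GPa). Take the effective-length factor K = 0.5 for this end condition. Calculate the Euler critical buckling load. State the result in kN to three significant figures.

Weak-axis I_min = (h_o·b_o³ − h_i·b_i³)/12 with b_o = 112, b_i = 94.40 mm (shorter outer/inner sides).
I_min = (125×112³ − 107.0×94.40³)/12 = 7.134×10^6 mm⁴
I = 7.134×10^6 mm⁴ = 7.134×10^-6 m⁴
Effective length L_e = K·L = 0.5 × 5.38 = 2.690 m
P_cr = π²EI / L_e² = π² × 72.9×10⁹ × 7.134×10^-6 / 2.690² = 7.093×10^5 N

P_cr ≈ 709 kN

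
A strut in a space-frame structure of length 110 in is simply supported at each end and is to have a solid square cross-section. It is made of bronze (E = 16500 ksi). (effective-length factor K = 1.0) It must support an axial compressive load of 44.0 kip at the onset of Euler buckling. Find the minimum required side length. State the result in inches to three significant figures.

a ≈ 2.50 in

L_e = K·L = 1 × 110 = 110.0 in
Required I = P_cr·L_e²/(π²E) = 4.400×10^4 × 110.0² / (π² × 1.65×10^7) = 3.269 in⁴
Solid square: I = a⁴/12  ⇒  a = (12I)^(1/4) = (12×3.269)^(1/4) = 2.50 in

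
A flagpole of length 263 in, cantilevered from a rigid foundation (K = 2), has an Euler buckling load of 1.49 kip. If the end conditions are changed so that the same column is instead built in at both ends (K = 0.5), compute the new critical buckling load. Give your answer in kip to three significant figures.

P_cr ∝ 1/K², so P_cr,new = P_cr,old × (K_old/K_new)² = 1.49 × (2/0.5)²
= 1.49 × 16.00 = 23.8 kip

P_cr ≈ 23.8 kip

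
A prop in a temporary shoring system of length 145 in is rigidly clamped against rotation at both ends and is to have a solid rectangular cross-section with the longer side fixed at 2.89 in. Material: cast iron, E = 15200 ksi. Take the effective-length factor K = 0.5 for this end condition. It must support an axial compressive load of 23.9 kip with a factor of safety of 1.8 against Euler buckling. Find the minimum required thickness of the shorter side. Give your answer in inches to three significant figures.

b ≈ 1.84 in

Required P_cr = n·P = 1.8 × 23.9 = 43.02 kip
L_e = K·L = 0.5 × 145 = 72.50 in
Required I = P_cr·L_e²/(π²E) = 4.302×10^4 × 72.50² / (π² × 1.52×10^7) = 1.507 in⁴
Rectangle, weak axis: I_min = h·b³/12 with h = 2.89 in fixed  ⇒  b = (12I/h)^(1/3) = 1.84 in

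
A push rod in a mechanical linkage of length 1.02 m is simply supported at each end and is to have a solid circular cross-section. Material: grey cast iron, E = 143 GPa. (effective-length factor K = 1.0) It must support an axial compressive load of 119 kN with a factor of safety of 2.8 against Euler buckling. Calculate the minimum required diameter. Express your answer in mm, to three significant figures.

d ≈ 47.3 mm

Required P_cr = n·P = 2.8 × 119 = 333.2 kN
L_e = K·L = 1 × 1.02 = 1.020 m
Required I = P_cr·L_e²/(π²E) = 3.332×10^5 × 1.020² / (π² × 1.43×10^11) = 2.456×10^-7 m⁴
I_req = 2.456×10^5 mm⁴
Solid circle: I = πd⁴/64  ⇒  d = (64I/π)^(1/4) = (64×2.456×10^5/π)^(1/4) = 47.3 mm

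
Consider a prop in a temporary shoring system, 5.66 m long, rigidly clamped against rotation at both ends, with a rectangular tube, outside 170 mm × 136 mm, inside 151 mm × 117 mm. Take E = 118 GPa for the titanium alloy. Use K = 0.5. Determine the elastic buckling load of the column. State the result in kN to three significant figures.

Weak-axis I_min = (h_o·b_o³ − h_i·b_i³)/12 with b_o = 136, b_i = 117.0 mm (shorter outer/inner sides).
I_min = (170×136³ − 151.0×117.0³)/12 = 1.548×10^7 mm⁴
I = 1.548×10^7 mm⁴ = 1.548×10^-5 m⁴
Effective length L_e = K·L = 0.5 × 5.66 = 2.830 m
P_cr = π²EI / L_e² = π² × 118×10⁹ × 1.548×10^-5 / 2.830² = 2.251×10^6 N

P_cr ≈ 2250 kN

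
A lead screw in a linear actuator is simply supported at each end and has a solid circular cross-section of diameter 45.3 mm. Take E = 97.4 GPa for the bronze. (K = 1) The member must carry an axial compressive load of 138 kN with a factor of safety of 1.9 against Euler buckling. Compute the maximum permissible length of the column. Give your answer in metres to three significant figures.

I = πd⁴/64 = π×45.3⁴/64 = 2.067×10^5 mm⁴
I = 2.067×10^-7 m⁴
Required critical load P_cr = n·P = 1.9 × 138 = 262.2 kN = 2.622×10^5 N
From P_cr = π²EI/(K·L)²:  L = (1/K)·√(π²EI/P_cr) = (1/1)·√(π²×9.74×10^10×2.067×10^-7/2.622×10^5)
L = 0.871 m

L_max ≈ 0.871 m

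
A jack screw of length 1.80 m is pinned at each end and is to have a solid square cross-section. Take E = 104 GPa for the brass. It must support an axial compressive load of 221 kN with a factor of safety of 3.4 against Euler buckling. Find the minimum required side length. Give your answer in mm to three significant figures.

Required P_cr = n·P = 3.4 × 221 = 751.4 kN
L_e = K·L = 1 × 1.80 = 1.800 m
Required I = P_cr·L_e²/(π²E) = 7.514×10^5 × 1.800² / (π² × 1.04×10^11) = 2.372×10^-6 m⁴
I_req = 2.372×10^6 mm⁴
Solid square: I = a⁴/12  ⇒  a = (12I)^(1/4) = (12×2.372×10^6)^(1/4) = 73.0 mm

a ≈ 73.0 mm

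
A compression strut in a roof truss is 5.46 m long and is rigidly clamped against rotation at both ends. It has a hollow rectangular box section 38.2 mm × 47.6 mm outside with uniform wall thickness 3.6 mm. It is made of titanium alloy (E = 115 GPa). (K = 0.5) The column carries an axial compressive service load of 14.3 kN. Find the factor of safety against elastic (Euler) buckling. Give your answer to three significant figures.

n ≈ 1.29

Inner dimensions: h_i = 47.6 − 2×3.6 = 40.40 mm, b_i = 38.2 − 2×3.6 = 31.00 mm
Weak-axis I_min = (h_o·b_o³ − h_i·b_i³)/12 with b_o = 38.2, b_i = 31.00 mm (shorter outer/inner sides).
I_min = (47.6×38.2³ − 40.40×31.00³)/12 = 1.208×10^5 mm⁴
I = 1.208×10^5 mm⁴ = 1.208×10^-7 m⁴
Effective length L_e = K·L = 0.5 × 5.46 = 2.730 m
P_cr = π²EI / L_e² = π² × 115×10⁹ × 1.208×10^-7 / 2.730² = 1.840×10^4 N
Factor of safety n = P_cr / P = 18.399 / 14.3 = 1.29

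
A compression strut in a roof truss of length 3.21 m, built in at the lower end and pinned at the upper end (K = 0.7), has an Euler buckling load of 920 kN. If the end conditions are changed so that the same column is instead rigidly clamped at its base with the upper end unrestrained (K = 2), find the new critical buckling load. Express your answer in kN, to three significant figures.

P_cr ≈ 113 kN

P_cr ∝ 1/K², so P_cr,new = P_cr,old × (K_old/K_new)² = 920 × (0.7/2)²
= 920 × 0.1225 = 113 kN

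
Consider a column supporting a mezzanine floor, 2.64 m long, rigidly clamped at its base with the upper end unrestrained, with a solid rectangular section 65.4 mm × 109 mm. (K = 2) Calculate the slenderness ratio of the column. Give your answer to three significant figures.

λ ≈ 280

Buckling occurs about the weak axis: I_min = h·b³/12 with b = 65.4 mm (the shorter side).
I_min = 109×65.4³/12 = 2.541×10^6 mm⁴
A = 7.129×10^3 mm²;  r_min = √(I/A) = √(2.541×10^6/7.129×10^3) = 18.88 mm
L_e = K·L = 2 × 2.64 m = 5.280 m = 5280.0 mm
λ = L_e / r_min = 5280.0 / 18.88 = 280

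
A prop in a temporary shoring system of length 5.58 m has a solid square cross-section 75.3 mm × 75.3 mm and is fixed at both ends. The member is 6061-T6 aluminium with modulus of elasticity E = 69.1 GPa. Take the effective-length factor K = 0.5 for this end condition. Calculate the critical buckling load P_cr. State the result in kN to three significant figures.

P_cr ≈ 235 kN

I = a⁴/12 = 75.3⁴/12 = 2.679×10^6 mm⁴
I = 2.679×10^6 mm⁴ = 2.679×10^-6 m⁴
Effective length L_e = K·L = 0.5 × 5.58 = 2.790 m
P_cr = π²EI / L_e² = π² × 69.1×10⁹ × 2.679×10^-6 / 2.790² = 2.347×10^5 N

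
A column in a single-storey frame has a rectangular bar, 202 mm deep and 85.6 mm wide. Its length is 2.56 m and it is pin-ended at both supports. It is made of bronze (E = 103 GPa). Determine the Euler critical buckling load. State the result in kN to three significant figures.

Buckling occurs about the weak axis: I_min = h·b³/12 with b = 85.6 mm (the shorter side).
I_min = 202×85.6³/12 = 1.056×10^7 mm⁴
I = 1.056×10^7 mm⁴ = 1.056×10^-5 m⁴
Effective length L_e = K·L = 1 × 2.56 = 2.560 m
P_cr = π²EI / L_e² = π² × 103×10⁹ × 1.056×10^-5 / 2.560² = 1.638×10^6 N

P_cr ≈ 1640 kN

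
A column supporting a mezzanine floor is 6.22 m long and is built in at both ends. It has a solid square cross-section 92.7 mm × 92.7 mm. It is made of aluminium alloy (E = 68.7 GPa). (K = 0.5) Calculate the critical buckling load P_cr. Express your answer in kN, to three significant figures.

P_cr ≈ 431 kN

I = a⁴/12 = 92.7⁴/12 = 6.154×10^6 mm⁴
I = 6.154×10^6 mm⁴ = 6.154×10^-6 m⁴
Effective length L_e = K·L = 0.5 × 6.22 = 3.110 m
P_cr = π²EI / L_e² = π² × 68.7×10⁹ × 6.154×10^-6 / 3.110² = 4.314×10^5 N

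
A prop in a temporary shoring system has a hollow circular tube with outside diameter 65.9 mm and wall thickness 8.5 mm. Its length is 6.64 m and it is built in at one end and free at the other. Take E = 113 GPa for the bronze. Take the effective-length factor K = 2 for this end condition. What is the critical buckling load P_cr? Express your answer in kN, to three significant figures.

Inner diameter d_i = 65.9 − 2×8.5 = 48.90 mm
I = π(d_o⁴ − d_i⁴)/64 = π(65.9⁴ − 48.90⁴)/64 = 6.451×10^5 mm⁴
I = 6.451×10^5 mm⁴ = 6.451×10^-7 m⁴
Effective length L_e = K·L = 2 × 6.64 = 13.28 m
P_cr = π²EI / L_e² = π² × 113×10⁹ × 6.451×10^-7 / 13.28² = 4.080×10^3 N

P_cr ≈ 4.08 kN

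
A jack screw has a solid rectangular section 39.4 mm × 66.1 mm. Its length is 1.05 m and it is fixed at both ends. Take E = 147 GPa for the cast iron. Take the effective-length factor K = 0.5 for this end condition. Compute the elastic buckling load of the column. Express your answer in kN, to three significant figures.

P_cr ≈ 1770 kN

Buckling occurs about the weak axis: I_min = h·b³/12 with b = 39.4 mm (the shorter side).
I_min = 66.1×39.4³/12 = 3.369×10^5 mm⁴
I = 3.369×10^5 mm⁴ = 3.369×10^-7 m⁴
Effective length L_e = K·L = 0.5 × 1.05 = 0.5250 m
P_cr = π²EI / L_e² = π² × 147×10⁹ × 3.369×10^-7 / 0.5250² = 1.773×10^6 N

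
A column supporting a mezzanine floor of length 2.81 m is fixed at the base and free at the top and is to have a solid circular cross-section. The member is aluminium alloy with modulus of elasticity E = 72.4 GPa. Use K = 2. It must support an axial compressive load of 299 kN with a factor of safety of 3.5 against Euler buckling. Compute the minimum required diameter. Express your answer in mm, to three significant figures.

d ≈ 175 mm

Required P_cr = n·P = 3.5 × 299 = 1046 kN
L_e = K·L = 2 × 2.81 = 5.620 m
Required I = P_cr·L_e²/(π²E) = 1.046×10^6 × 5.620² / (π² × 7.24×10^10) = 4.626×10^-5 m⁴
I_req = 4.626×10^7 mm⁴
Solid circle: I = πd⁴/64  ⇒  d = (64I/π)^(1/4) = (64×4.626×10^7/π)^(1/4) = 175 mm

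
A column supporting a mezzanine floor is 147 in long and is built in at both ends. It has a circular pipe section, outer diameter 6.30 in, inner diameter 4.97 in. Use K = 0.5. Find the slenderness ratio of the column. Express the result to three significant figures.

d_o = 6.30 in, d_i = 4.97 in
I = π(d_o⁴ − d_i⁴)/64 = π(6.30⁴ − 4.970⁴)/64 = 47.38 in⁴
A = 11.77 in²;  r_min = √(I/A) = √(47.38/11.77) = 2.006 in
L_e = K·L = 0.5 × 147 = 73.50 in
λ = L_e / r_min = 73.500 / 2.006 = 36.6

λ ≈ 36.6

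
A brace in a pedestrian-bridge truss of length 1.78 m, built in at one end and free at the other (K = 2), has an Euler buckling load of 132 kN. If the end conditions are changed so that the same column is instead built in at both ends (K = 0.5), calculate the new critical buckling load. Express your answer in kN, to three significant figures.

P_cr ∝ 1/K², so P_cr,new = P_cr,old × (K_old/K_new)² = 132 × (2/0.5)²
= 132 × 16.00 = 2110 kN

P_cr ≈ 2110 kN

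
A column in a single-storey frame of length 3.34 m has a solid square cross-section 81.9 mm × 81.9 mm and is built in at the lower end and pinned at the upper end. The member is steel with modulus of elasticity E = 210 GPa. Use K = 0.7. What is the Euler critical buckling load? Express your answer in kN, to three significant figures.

I = a⁴/12 = 81.9⁴/12 = 3.749×10^6 mm⁴
I = 3.749×10^6 mm⁴ = 3.749×10^-6 m⁴
Effective length L_e = K·L = 0.7 × 3.34 = 2.338 m
P_cr = π²EI / L_e² = π² × 210×10⁹ × 3.749×10^-6 / 2.338² = 1.422×10^6 N

P_cr ≈ 1420 kN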